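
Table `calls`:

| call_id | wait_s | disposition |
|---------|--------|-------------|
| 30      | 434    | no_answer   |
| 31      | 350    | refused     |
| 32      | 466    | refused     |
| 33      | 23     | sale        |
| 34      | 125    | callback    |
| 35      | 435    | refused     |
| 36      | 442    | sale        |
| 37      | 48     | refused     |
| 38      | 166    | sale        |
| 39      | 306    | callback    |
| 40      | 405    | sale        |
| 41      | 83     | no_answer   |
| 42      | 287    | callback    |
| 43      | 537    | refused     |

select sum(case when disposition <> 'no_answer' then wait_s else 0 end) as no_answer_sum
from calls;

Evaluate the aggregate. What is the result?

call_id=30: ✗
call_id=31: ✓ → 350
call_id=32: ✓ → 466
call_id=33: ✓ → 23
call_id=34: ✓ → 125
call_id=35: ✓ → 435
call_id=36: ✓ → 442
call_id=37: ✓ → 48
call_id=38: ✓ → 166
call_id=39: ✓ → 306
call_id=40: ✓ → 405
call_id=41: ✗
call_id=42: ✓ → 287
call_id=43: ✓ → 537
no_answer_sum = 350 + 466 + 23 + 125 + 435 + 442 + 48 + 166 + 306 + 405 + 287 + 537 = 3590

3590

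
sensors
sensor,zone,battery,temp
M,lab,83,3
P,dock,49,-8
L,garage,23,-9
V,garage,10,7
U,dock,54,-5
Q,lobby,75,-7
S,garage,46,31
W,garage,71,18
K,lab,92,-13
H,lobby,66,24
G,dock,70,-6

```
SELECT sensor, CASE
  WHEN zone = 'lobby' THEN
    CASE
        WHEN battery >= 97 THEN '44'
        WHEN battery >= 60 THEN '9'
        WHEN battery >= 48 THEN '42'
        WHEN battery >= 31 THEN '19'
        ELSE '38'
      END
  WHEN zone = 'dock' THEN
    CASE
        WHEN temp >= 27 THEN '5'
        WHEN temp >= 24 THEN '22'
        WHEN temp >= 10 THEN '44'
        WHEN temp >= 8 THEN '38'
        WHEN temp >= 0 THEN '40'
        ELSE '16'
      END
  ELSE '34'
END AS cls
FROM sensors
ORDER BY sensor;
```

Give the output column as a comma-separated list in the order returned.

sensor=G: zone='dock' → inner[ELSE] → 16
sensor=H: zone='lobby' → inner[battery >= 60] → 9
sensor=K: zone='lab' → outer ELSE → 34
sensor=L: zone='garage' → outer ELSE → 34
sensor=M: zone='lab' → outer ELSE → 34
sensor=P: zone='dock' → inner[ELSE] → 16
sensor=Q: zone='lobby' → inner[battery >= 60] → 9
sensor=S: zone='garage' → outer ELSE → 34
sensor=U: zone='dock' → inner[ELSE] → 16
sensor=V: zone='garage' → outer ELSE → 34
sensor=W: zone='garage' → outer ELSE → 34

16, 9, 34, 34, 34, 16, 9, 34, 16, 34, 34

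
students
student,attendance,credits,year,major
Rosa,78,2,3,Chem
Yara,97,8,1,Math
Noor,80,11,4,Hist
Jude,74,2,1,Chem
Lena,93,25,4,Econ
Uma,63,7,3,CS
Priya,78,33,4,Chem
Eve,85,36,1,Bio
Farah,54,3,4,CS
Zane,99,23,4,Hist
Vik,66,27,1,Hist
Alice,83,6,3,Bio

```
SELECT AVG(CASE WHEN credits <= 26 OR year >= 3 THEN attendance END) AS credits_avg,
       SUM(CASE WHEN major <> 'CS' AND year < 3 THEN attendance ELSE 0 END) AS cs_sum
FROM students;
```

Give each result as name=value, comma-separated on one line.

[credits_avg: credits <= 26 OR year >= 3]
student=Rosa: ✓ → 78
student=Yara: ✓ → 97
student=Noor: ✓ → 80
student=Jude: ✓ → 74
student=Lena: ✓ → 93
student=Uma: ✓ → 63
student=Priya: ✓ → 78
student=Eve: ✗
student=Farah: ✓ → 54
student=Zane: ✓ → 99
student=Vik: ✗
student=Alice: ✓ → 83
credits_avg = (78 + 97 + 80 + 74 + 93 + 63 + 78 + 54 + 99 + 83) / 10 = 79.9
—
[cs_sum: major <> 'CS' AND year < 3]
student=Rosa: ✗
student=Yara: ✓ → 97
student=Noor: ✗
student=Jude: ✓ → 74
student=Lena: ✗
student=Uma: ✗
student=Priya: ✗
student=Eve: ✓ → 85
student=Farah: ✗
student=Zane: ✗
student=Vik: ✓ → 66
student=Alice: ✗
cs_sum = 97 + 74 + 85 + 66 = 322

credits_avg=79.9, cs_sum=322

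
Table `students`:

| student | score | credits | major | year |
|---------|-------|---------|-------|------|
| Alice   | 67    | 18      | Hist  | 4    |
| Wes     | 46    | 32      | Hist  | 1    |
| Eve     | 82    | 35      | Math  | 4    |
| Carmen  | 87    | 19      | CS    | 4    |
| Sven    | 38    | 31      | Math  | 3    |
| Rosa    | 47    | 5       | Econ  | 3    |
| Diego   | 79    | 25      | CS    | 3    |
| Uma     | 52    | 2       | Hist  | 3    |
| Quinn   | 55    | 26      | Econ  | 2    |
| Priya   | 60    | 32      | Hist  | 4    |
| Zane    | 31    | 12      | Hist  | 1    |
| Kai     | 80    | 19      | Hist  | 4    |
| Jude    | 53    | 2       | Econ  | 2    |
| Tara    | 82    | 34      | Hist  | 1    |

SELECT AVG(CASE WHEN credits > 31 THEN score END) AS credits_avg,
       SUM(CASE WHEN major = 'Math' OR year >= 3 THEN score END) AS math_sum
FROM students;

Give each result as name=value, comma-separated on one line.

credits_avg=67.5, math_sum=592

[credits_avg: credits > 31]
student=Alice: ✗
student=Wes: ✓ → 46
student=Eve: ✓ → 82
student=Carmen: ✗
student=Sven: ✗
student=Rosa: ✗
student=Diego: ✗
student=Uma: ✗
student=Quinn: ✗
student=Priya: ✓ → 60
student=Zane: ✗
student=Kai: ✗
student=Jude: ✗
student=Tara: ✓ → 82
credits_avg = (46 + 82 + 60 + 82) / 4 = 67.5
—
[math_sum: major = 'Math' OR year >= 3]
student=Alice: ✓ → 67
student=Wes: ✗
student=Eve: ✓ → 82
student=Carmen: ✓ → 87
student=Sven: ✓ → 38
student=Rosa: ✓ → 47
student=Diego: ✓ → 79
student=Uma: ✓ → 52
student=Quinn: ✗
student=Priya: ✓ → 60
student=Zane: ✗
student=Kai: ✓ → 80
student=Jude: ✗
student=Tara: ✗
math_sum = 67 + 82 + 87 + 38 + 47 + 79 + 52 + 60 + 80 = 592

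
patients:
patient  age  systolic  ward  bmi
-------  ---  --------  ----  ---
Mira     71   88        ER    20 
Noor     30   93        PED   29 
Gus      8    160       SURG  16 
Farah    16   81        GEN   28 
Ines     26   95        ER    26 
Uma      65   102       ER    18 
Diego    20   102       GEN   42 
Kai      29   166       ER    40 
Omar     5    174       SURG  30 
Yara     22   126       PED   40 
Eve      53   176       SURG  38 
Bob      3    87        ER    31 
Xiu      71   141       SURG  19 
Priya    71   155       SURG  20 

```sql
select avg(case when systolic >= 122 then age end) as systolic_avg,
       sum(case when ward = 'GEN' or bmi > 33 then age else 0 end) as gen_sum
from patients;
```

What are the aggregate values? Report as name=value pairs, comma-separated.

systolic_avg=37, gen_sum=140

[systolic_avg: systolic >= 122]
patient=Mira: ✗
patient=Noor: ✗
patient=Gus: ✓ → 8
patient=Farah: ✗
patient=Ines: ✗
patient=Uma: ✗
patient=Diego: ✗
patient=Kai: ✓ → 29
patient=Omar: ✓ → 5
patient=Yara: ✓ → 22
patient=Eve: ✓ → 53
patient=Bob: ✗
patient=Xiu: ✓ → 71
patient=Priya: ✓ → 71
systolic_avg = (8 + 29 + 5 + 22 + 53 + 71 + 71) / 7 = 37
—
[gen_sum: ward = 'GEN' or bmi > 33]
patient=Mira: ✗
patient=Noor: ✗
patient=Gus: ✗
patient=Farah: ✓ → 16
patient=Ines: ✗
patient=Uma: ✗
patient=Diego: ✓ → 20
patient=Kai: ✓ → 29
patient=Omar: ✗
patient=Yara: ✓ → 22
patient=Eve: ✓ → 53
patient=Bob: ✗
patient=Xiu: ✗
patient=Priya: ✗
gen_sum = 16 + 20 + 29 + 22 + 53 = 140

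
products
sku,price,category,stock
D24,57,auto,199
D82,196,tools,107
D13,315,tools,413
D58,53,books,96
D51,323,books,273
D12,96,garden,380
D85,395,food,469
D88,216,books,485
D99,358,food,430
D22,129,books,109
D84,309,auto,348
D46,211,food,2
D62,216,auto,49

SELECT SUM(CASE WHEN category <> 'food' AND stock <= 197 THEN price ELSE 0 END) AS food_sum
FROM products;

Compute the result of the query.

594

sku=D24: ✗
sku=D82: ✓ → 196
sku=D13: ✗
sku=D58: ✓ → 53
sku=D51: ✗
sku=D12: ✗
sku=D85: ✗
sku=D88: ✗
sku=D99: ✗
sku=D22: ✓ → 129
sku=D84: ✗
sku=D46: ✗
sku=D62: ✓ → 216
food_sum = 196 + 53 + 129 + 216 = 594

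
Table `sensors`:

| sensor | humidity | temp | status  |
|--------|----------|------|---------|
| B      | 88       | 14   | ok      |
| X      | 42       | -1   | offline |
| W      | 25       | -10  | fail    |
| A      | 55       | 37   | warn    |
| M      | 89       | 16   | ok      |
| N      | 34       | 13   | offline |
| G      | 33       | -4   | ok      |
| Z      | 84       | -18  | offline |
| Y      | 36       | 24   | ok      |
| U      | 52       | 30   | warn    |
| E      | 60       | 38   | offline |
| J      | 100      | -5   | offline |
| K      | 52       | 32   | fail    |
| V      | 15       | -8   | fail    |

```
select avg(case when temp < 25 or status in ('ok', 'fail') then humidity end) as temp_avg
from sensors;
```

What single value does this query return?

sensor=B: ✓ → 88
sensor=X: ✓ → 42
sensor=W: ✓ → 25
sensor=A: ✗
sensor=M: ✓ → 89
sensor=N: ✓ → 34
sensor=G: ✓ → 33
sensor=Z: ✓ → 84
sensor=Y: ✓ → 36
sensor=U: ✗
sensor=E: ✗
sensor=J: ✓ → 100
sensor=K: ✓ → 52
sensor=V: ✓ → 15
temp_avg = (88 + 42 + 25 + 89 + 34 + 33 + 84 + 36 + 100 + 52 + 15) / 11 = 54.3636363636

54.3636363636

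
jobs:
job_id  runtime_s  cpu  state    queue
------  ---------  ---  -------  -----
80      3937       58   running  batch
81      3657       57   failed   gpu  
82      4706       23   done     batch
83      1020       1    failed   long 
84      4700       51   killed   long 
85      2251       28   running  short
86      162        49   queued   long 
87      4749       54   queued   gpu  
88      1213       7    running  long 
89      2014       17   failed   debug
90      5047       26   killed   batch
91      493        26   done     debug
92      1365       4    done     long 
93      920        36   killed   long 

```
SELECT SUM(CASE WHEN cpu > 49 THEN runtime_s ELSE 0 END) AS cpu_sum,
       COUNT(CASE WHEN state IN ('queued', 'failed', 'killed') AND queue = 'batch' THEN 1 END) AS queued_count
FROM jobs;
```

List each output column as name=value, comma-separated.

[cpu_sum: cpu > 49]
job_id=80: ✓ → 3937
job_id=81: ✓ → 3657
job_id=82: ✗
job_id=83: ✗
job_id=84: ✓ → 4700
job_id=85: ✗
job_id=86: ✗
job_id=87: ✓ → 4749
job_id=88: ✗
job_id=89: ✗
job_id=90: ✗
job_id=91: ✗
job_id=92: ✗
job_id=93: ✗
cpu_sum = 3937 + 3657 + 4700 + 4749 = 17043
—
[queued_count: state IN ('queued', 'failed', 'killed') AND queue = 'batch']
job_id=80: ✗
job_id=81: ✗
job_id=82: ✗
job_id=83: ✗
job_id=84: ✗
job_id=85: ✗
job_id=86: ✗
job_id=87: ✗
job_id=88: ✗
job_id=89: ✗
job_id=90: ✓ → 1
job_id=91: ✗
job_id=92: ✗
job_id=93: ✗
queued_count = COUNT(1) = 1

cpu_sum=17043, queued_count=1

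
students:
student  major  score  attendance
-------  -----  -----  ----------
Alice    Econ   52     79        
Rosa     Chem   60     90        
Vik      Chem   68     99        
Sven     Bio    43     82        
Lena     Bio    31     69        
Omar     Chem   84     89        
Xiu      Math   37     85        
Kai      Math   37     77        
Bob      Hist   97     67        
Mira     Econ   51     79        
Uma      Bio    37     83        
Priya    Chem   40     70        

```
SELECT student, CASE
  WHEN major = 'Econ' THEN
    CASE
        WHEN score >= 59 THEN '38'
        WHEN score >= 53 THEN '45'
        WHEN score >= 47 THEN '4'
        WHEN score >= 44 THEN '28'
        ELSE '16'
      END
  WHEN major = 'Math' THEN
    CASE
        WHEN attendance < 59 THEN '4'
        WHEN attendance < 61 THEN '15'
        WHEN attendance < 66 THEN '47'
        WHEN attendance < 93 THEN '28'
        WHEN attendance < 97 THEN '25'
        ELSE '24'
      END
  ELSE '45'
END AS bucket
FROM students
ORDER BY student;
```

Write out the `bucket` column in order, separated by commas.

4, 45, 28, 45, 4, 45, 45, 45, 45, 45, 45, 28

student=Alice: major='Econ' → inner[score >= 47] → 4
student=Bob: major='Hist' → outer ELSE → 45
student=Kai: major='Math' → inner[attendance < 93] → 28
student=Lena: major='Bio' → outer ELSE → 45
student=Mira: major='Econ' → inner[score >= 47] → 4
student=Omar: major='Chem' → outer ELSE → 45
student=Priya: major='Chem' → outer ELSE → 45
student=Rosa: major='Chem' → outer ELSE → 45
student=Sven: major='Bio' → outer ELSE → 45
student=Uma: major='Bio' → outer ELSE → 45
student=Vik: major='Chem' → outer ELSE → 45
student=Xiu: major='Math' → inner[attendance < 93] → 28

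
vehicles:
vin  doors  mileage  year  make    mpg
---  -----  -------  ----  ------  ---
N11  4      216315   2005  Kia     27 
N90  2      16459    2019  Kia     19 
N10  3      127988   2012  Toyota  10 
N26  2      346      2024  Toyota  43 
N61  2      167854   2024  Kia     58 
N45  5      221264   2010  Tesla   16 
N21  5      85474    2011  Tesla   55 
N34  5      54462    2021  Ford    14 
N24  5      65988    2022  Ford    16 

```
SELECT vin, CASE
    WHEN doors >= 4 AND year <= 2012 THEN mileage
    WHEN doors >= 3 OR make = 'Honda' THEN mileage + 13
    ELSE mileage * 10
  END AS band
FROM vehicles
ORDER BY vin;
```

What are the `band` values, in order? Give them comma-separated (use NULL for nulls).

128001, 216315, 85474, 66001, 3460, 54475, 221264, 1678540, 164590

vin=N10: doors >= 3 OR make = 'Honda' → 128001
vin=N11: doors >= 4 AND year <= 2012 → 216315
vin=N21: doors >= 4 AND year <= 2012 → 85474
vin=N24: doors >= 3 OR make = 'Honda' → 66001
vin=N26: ELSE → 3460
vin=N34: doors >= 3 OR make = 'Honda' → 54475
vin=N45: doors >= 4 AND year <= 2012 → 221264
vin=N61: ELSE → 1678540
vin=N90: ELSE → 164590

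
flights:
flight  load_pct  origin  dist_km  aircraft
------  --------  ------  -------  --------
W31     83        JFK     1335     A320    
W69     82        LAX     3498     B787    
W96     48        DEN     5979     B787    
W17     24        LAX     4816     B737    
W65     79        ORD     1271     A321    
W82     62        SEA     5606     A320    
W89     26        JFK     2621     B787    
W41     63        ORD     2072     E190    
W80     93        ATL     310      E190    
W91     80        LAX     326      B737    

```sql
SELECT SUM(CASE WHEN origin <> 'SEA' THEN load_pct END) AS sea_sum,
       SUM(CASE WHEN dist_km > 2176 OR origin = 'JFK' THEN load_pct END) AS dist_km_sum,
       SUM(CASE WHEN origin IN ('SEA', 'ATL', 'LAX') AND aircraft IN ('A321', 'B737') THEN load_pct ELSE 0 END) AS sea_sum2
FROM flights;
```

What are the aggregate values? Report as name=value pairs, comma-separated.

sea_sum=578, dist_km_sum=325, sea_sum2=104

[sea_sum: origin <> 'SEA']
flight=W31: ✓ → 83
flight=W69: ✓ → 82
flight=W96: ✓ → 48
flight=W17: ✓ → 24
flight=W65: ✓ → 79
flight=W82: ✗
flight=W89: ✓ → 26
flight=W41: ✓ → 63
flight=W80: ✓ → 93
flight=W91: ✓ → 80
sea_sum = 83 + 82 + 48 + 24 + 79 + 26 + 63 + 93 + 80 = 578
—
[dist_km_sum: dist_km > 2176 OR origin = 'JFK']
flight=W31: ✓ → 83
flight=W69: ✓ → 82
flight=W96: ✓ → 48
flight=W17: ✓ → 24
flight=W65: ✗
flight=W82: ✓ → 62
flight=W89: ✓ → 26
flight=W41: ✗
flight=W80: ✗
flight=W91: ✗
dist_km_sum = 83 + 82 + 48 + 24 + 62 + 26 = 325
—
[sea_sum2: origin IN ('SEA', 'ATL', 'LAX') AND aircraft IN ('A321', 'B737')]
flight=W31: ✗
flight=W69: ✗
flight=W96: ✗
flight=W17: ✓ → 24
flight=W65: ✗
flight=W82: ✗
flight=W89: ✗
flight=W41: ✗
flight=W80: ✗
flight=W91: ✓ → 80
sea_sum2 = 24 + 80 = 104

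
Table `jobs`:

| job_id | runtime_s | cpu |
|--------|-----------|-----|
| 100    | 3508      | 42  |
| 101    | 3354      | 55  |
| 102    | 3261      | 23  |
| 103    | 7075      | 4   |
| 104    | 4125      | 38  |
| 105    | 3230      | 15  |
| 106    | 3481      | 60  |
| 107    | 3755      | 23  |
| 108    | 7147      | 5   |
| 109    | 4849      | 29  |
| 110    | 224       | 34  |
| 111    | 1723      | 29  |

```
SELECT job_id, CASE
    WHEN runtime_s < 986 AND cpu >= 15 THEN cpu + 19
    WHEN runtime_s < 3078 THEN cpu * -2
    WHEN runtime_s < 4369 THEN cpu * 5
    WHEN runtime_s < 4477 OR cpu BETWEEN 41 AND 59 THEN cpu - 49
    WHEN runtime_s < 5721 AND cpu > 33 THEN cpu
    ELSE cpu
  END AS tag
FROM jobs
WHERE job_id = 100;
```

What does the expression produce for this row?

job_id = 100: runtime_s=3508, cpu=42.
runtime_s < 986 AND cpu >= 15 → false
runtime_s < 3078 → false
runtime_s < 4369 → true → 210

210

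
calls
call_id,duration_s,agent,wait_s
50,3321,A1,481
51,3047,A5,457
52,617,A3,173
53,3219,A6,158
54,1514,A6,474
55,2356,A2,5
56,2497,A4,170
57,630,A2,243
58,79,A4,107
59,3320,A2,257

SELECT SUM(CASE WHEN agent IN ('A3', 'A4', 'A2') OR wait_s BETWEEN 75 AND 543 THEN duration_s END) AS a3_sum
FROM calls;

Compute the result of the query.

20600

call_id=50: ✓ → 3321
call_id=51: ✓ → 3047
call_id=52: ✓ → 617
call_id=53: ✓ → 3219
call_id=54: ✓ → 1514
call_id=55: ✓ → 2356
call_id=56: ✓ → 2497
call_id=57: ✓ → 630
call_id=58: ✓ → 79
call_id=59: ✓ → 3320
a3_sum = 3321 + 3047 + 617 + 3219 + 1514 + 2356 + 2497 + 630 + 79 + 3320 = 20600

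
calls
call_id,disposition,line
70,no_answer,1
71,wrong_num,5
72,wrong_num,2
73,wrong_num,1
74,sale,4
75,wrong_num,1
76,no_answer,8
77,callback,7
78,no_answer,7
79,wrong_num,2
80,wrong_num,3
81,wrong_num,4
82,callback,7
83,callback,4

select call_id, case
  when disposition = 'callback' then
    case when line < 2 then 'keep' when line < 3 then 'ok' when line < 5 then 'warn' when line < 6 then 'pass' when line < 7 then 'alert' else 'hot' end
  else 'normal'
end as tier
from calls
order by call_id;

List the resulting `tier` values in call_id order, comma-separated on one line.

normal, normal, normal, normal, normal, normal, normal, hot, normal, normal, normal, normal, hot, warn

call_id=70: disposition='no_answer' → outer ELSE → normal
call_id=71: disposition='wrong_num' → outer ELSE → normal
call_id=72: disposition='wrong_num' → outer ELSE → normal
call_id=73: disposition='wrong_num' → outer ELSE → normal
call_id=74: disposition='sale' → outer ELSE → normal
call_id=75: disposition='wrong_num' → outer ELSE → normal
call_id=76: disposition='no_answer' → outer ELSE → normal
call_id=77: disposition='callback' → inner[ELSE] → hot
call_id=78: disposition='no_answer' → outer ELSE → normal
call_id=79: disposition='wrong_num' → outer ELSE → normal
call_id=80: disposition='wrong_num' → outer ELSE → normal
call_id=81: disposition='wrong_num' → outer ELSE → normal
call_id=82: disposition='callback' → inner[ELSE] → hot
call_id=83: disposition='callback' → inner[line < 5] → warn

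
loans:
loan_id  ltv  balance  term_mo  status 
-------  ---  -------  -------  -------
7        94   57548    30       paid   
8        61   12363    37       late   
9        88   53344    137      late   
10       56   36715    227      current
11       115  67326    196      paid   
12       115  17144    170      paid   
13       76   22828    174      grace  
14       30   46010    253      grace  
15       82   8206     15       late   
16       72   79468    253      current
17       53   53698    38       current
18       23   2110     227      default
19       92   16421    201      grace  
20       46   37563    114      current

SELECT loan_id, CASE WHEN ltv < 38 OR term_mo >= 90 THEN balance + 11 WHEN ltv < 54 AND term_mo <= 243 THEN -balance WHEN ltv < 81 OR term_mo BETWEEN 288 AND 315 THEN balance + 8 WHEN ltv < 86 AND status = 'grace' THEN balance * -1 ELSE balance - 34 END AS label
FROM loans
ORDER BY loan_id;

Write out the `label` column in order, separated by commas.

loan_id=7: ELSE → 57514
loan_id=8: ltv < 81 OR term_mo BETWEEN 288 AND 315 → 12371
loan_id=9: ltv < 38 OR term_mo >= 90 → 53355
loan_id=10: ltv < 38 OR term_mo >= 90 → 36726
loan_id=11: ltv < 38 OR term_mo >= 90 → 67337
loan_id=12: ltv < 38 OR term_mo >= 90 → 17155
loan_id=13: ltv < 38 OR term_mo >= 90 → 22839
loan_id=14: ltv < 38 OR term_mo >= 90 → 46021
loan_id=15: ELSE → 8172
loan_id=16: ltv < 38 OR term_mo >= 90 → 79479
loan_id=17: ltv < 54 AND term_mo <= 243 → -53698
loan_id=18: ltv < 38 OR term_mo >= 90 → 2121
loan_id=19: ltv < 38 OR term_mo >= 90 → 16432
loan_id=20: ltv < 38 OR term_mo >= 90 → 37574

57514, 12371, 53355, 36726, 67337, 17155, 22839, 46021, 8172, 79479, -53698, 2121, 16432, 37574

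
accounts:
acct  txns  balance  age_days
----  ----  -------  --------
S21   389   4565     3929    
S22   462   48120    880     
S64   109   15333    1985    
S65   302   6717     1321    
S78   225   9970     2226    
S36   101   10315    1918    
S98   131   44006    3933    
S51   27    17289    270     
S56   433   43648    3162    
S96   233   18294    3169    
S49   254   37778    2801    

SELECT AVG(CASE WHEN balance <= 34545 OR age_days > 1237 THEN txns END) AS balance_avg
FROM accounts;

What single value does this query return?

acct=S21: ✓ → 389
acct=S22: ✗
acct=S64: ✓ → 109
acct=S65: ✓ → 302
acct=S78: ✓ → 225
acct=S36: ✓ → 101
acct=S98: ✓ → 131
acct=S51: ✓ → 27
acct=S56: ✓ → 433
acct=S96: ✓ → 233
acct=S49: ✓ → 254
balance_avg = (389 + 109 + 302 + 225 + 101 + 131 + 27 + 433 + 233 + 254) / 10 = 220.4

220.4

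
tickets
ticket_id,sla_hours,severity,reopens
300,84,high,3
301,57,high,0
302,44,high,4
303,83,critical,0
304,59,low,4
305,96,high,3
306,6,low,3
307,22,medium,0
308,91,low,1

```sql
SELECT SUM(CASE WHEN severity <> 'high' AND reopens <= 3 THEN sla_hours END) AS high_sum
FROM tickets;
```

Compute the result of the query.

ticket_id=300: ✗
ticket_id=301: ✗
ticket_id=302: ✗
ticket_id=303: ✓ → 83
ticket_id=304: ✗
ticket_id=305: ✗
ticket_id=306: ✓ → 6
ticket_id=307: ✓ → 22
ticket_id=308: ✓ → 91
high_sum = 83 + 6 + 22 + 91 = 202

202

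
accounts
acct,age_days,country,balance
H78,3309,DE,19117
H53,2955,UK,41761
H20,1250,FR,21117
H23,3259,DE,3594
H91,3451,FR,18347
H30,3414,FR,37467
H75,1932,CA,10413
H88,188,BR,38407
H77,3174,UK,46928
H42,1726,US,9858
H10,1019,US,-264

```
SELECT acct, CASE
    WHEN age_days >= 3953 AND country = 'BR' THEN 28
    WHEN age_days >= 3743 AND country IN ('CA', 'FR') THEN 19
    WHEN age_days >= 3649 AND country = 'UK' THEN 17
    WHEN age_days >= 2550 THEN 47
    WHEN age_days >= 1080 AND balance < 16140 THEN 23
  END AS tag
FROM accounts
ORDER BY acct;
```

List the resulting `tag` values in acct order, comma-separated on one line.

NULL, NULL, 47, 47, 23, 47, 23, 47, 47, NULL, 47

acct=H10: (no match → NULL) → NULL
acct=H20: (no match → NULL) → NULL
acct=H23: age_days >= 2550 → 47
acct=H30: age_days >= 2550 → 47
acct=H42: age_days >= 1080 AND balance < 16140 → 23
acct=H53: age_days >= 2550 → 47
acct=H75: age_days >= 1080 AND balance < 16140 → 23
acct=H77: age_days >= 2550 → 47
acct=H78: age_days >= 2550 → 47
acct=H88: (no match → NULL) → NULL
acct=H91: age_days >= 2550 → 47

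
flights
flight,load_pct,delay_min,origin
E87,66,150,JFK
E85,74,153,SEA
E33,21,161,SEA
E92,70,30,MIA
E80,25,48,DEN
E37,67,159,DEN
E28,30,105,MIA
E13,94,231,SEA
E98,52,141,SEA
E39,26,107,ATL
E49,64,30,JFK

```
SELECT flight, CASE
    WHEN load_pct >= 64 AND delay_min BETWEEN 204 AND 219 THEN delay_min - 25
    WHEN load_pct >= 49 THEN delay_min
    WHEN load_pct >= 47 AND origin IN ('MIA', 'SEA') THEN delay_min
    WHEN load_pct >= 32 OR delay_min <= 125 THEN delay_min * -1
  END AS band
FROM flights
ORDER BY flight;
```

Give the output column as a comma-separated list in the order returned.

231, -105, NULL, 159, -107, 30, -48, 153, 150, 30, 141

flight=E13: load_pct >= 49 → 231
flight=E28: load_pct >= 32 OR delay_min <= 125 → -105
flight=E33: (no match → NULL) → NULL
flight=E37: load_pct >= 49 → 159
flight=E39: load_pct >= 32 OR delay_min <= 125 → -107
flight=E49: load_pct >= 49 → 30
flight=E80: load_pct >= 32 OR delay_min <= 125 → -48
flight=E85: load_pct >= 49 → 153
flight=E87: load_pct >= 49 → 150
flight=E92: load_pct >= 49 → 30
flight=E98: load_pct >= 49 → 141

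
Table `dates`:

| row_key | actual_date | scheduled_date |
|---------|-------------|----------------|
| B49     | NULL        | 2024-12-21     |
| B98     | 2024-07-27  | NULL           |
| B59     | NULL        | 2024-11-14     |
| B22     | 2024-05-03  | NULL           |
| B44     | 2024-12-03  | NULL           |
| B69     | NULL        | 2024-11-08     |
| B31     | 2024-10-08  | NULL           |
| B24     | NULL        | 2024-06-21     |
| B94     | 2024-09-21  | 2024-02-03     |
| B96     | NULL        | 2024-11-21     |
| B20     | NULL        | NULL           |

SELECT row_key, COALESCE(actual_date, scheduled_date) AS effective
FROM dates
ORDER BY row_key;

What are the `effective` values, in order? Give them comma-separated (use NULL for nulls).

NULL, 2024-05-03, 2024-06-21, 2024-10-08, 2024-12-03, 2024-12-21, 2024-11-14, 2024-11-08, 2024-09-21, 2024-11-21, 2024-07-27

row_key=B20: actual_date=NULL, scheduled_date=NULL (all NULL) → NULL
row_key=B22: actual_date=2024-05-03 → 2024-05-03
row_key=B24: actual_date=NULL, scheduled_date=2024-06-21 → 2024-06-21
row_key=B31: actual_date=2024-10-08 → 2024-10-08
row_key=B44: actual_date=2024-12-03 → 2024-12-03
row_key=B49: actual_date=NULL, scheduled_date=2024-12-21 → 2024-12-21
row_key=B59: actual_date=NULL, scheduled_date=2024-11-14 → 2024-11-14
row_key=B69: actual_date=NULL, scheduled_date=2024-11-08 → 2024-11-08
row_key=B94: actual_date=2024-09-21 → 2024-09-21
row_key=B96: actual_date=NULL, scheduled_date=2024-11-21 → 2024-11-21
row_key=B98: actual_date=2024-07-27 → 2024-07-27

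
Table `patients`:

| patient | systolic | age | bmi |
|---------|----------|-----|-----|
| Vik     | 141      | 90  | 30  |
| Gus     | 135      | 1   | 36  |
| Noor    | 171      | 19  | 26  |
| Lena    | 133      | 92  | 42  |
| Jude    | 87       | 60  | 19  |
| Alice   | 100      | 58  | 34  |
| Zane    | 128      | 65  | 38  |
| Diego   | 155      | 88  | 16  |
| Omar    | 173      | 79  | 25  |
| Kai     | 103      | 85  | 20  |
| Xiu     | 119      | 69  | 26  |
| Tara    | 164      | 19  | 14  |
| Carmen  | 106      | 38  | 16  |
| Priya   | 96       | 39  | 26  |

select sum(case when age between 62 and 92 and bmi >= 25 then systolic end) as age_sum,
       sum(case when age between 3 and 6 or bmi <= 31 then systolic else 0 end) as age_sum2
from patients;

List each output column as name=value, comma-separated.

[age_sum: age between 62 and 92 and bmi >= 25]
patient=Vik: ✓ → 141
patient=Gus: ✗
patient=Noor: ✗
patient=Lena: ✓ → 133
patient=Jude: ✗
patient=Alice: ✗
patient=Zane: ✓ → 128
patient=Diego: ✗
patient=Omar: ✓ → 173
patient=Kai: ✗
patient=Xiu: ✓ → 119
patient=Tara: ✗
patient=Carmen: ✗
patient=Priya: ✗
age_sum = 141 + 133 + 128 + 173 + 119 = 694
—
[age_sum2: age between 3 and 6 or bmi <= 31]
patient=Vik: ✓ → 141
patient=Gus: ✗
patient=Noor: ✓ → 171
patient=Lena: ✗
patient=Jude: ✓ → 87
patient=Alice: ✗
patient=Zane: ✗
patient=Diego: ✓ → 155
patient=Omar: ✓ → 173
patient=Kai: ✓ → 103
patient=Xiu: ✓ → 119
patient=Tara: ✓ → 164
patient=Carmen: ✓ → 106
patient=Priya: ✓ → 96
age_sum2 = 141 + 171 + 87 + 155 + 173 + 103 + 119 + 164 + 106 + 96 = 1315

age_sum=694, age_sum2=1315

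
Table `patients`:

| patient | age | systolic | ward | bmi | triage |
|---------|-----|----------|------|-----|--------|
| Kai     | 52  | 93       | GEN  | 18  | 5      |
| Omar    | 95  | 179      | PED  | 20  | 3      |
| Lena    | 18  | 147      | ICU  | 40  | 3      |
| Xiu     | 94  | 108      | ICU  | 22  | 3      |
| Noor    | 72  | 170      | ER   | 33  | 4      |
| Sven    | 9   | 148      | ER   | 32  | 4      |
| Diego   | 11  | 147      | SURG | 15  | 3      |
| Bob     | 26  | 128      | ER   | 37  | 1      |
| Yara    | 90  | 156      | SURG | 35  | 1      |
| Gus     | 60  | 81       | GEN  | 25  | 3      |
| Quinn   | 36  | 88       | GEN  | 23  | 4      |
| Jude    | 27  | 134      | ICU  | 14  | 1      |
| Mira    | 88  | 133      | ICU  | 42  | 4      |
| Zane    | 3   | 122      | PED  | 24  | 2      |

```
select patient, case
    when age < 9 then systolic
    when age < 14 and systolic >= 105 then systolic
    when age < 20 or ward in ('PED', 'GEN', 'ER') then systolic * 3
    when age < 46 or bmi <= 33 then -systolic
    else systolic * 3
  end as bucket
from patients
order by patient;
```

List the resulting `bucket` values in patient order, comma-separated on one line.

patient=Bob: age < 20 or ward in ('PED', 'GEN', 'ER') → 384
patient=Diego: age < 14 and systolic >= 105 → 147
patient=Gus: age < 20 or ward in ('PED', 'GEN', 'ER') → 243
patient=Jude: age < 46 or bmi <= 33 → -134
patient=Kai: age < 20 or ward in ('PED', 'GEN', 'ER') → 279
patient=Lena: age < 20 or ward in ('PED', 'GEN', 'ER') → 441
patient=Mira: ELSE → 399
patient=Noor: age < 20 or ward in ('PED', 'GEN', 'ER') → 510
patient=Omar: age < 20 or ward in ('PED', 'GEN', 'ER') → 537
patient=Quinn: age < 20 or ward in ('PED', 'GEN', 'ER') → 264
patient=Sven: age < 14 and systolic >= 105 → 148
patient=Xiu: age < 46 or bmi <= 33 → -108
patient=Yara: ELSE → 468
patient=Zane: age < 9 → 122

384, 147, 243, -134, 279, 441, 399, 510, 537, 264, 148, -108, 468, 122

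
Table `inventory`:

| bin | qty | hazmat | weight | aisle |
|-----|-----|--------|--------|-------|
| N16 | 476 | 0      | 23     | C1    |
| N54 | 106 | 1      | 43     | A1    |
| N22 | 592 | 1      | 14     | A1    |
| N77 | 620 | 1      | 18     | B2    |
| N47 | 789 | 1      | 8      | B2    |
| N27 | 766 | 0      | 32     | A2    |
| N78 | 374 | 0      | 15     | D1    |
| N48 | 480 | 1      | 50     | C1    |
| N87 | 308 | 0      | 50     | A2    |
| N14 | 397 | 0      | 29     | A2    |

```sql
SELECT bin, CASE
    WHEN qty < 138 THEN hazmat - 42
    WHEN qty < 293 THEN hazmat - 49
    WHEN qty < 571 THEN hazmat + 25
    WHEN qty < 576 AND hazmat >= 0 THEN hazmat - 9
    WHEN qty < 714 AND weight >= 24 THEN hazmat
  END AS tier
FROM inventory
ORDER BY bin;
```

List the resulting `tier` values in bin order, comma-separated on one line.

bin=N14: qty < 571 → 25
bin=N16: qty < 571 → 25
bin=N22: (no match → NULL) → NULL
bin=N27: (no match → NULL) → NULL
bin=N47: (no match → NULL) → NULL
bin=N48: qty < 571 → 26
bin=N54: qty < 138 → -41
bin=N77: (no match → NULL) → NULL
bin=N78: qty < 571 → 25
bin=N87: qty < 571 → 25

25, 25, NULL, NULL, NULL, 26, -41, NULL, 25, 25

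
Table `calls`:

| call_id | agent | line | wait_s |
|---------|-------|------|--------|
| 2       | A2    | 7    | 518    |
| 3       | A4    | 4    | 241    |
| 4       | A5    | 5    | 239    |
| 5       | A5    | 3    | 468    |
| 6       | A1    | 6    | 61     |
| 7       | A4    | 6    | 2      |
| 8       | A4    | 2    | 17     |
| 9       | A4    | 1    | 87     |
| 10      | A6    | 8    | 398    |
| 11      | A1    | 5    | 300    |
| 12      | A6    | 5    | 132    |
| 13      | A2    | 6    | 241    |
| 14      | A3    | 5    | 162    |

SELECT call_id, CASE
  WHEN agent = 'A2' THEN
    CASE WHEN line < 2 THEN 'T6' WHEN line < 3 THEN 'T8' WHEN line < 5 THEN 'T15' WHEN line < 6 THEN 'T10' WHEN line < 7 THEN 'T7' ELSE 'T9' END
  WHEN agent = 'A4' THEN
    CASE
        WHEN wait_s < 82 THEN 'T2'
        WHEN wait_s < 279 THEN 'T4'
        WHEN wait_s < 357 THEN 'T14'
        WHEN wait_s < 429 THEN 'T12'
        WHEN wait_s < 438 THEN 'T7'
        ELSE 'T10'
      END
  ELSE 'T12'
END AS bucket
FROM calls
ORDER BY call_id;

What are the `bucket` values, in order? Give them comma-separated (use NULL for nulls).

T9, T4, T12, T12, T12, T2, T2, T4, T12, T12, T12, T7, T12

call_id=2: agent='A2' → inner[ELSE] → T9
call_id=3: agent='A4' → inner[wait_s < 279] → T4
call_id=4: agent='A5' → outer ELSE → T12
call_id=5: agent='A5' → outer ELSE → T12
call_id=6: agent='A1' → outer ELSE → T12
call_id=7: agent='A4' → inner[wait_s < 82] → T2
call_id=8: agent='A4' → inner[wait_s < 82] → T2
call_id=9: agent='A4' → inner[wait_s < 279] → T4
call_id=10: agent='A6' → outer ELSE → T12
call_id=11: agent='A1' → outer ELSE → T12
call_id=12: agent='A6' → outer ELSE → T12
call_id=13: agent='A2' → inner[line < 7] → T7
call_id=14: agent='A3' → outer ELSE → T12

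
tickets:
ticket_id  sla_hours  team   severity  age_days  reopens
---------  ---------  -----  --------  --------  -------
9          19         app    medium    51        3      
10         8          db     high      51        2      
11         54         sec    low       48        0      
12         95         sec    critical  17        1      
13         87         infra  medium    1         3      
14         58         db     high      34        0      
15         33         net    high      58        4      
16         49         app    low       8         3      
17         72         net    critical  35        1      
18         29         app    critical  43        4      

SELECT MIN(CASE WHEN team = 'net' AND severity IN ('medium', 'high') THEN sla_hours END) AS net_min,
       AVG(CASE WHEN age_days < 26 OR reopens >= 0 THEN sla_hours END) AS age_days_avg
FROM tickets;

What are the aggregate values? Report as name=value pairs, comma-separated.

[net_min: team = 'net' AND severity IN ('medium', 'high')]
ticket_id=9: ✗
ticket_id=10: ✗
ticket_id=11: ✗
ticket_id=12: ✗
ticket_id=13: ✗
ticket_id=14: ✗
ticket_id=15: ✓ → 33
ticket_id=16: ✗
ticket_id=17: ✗
ticket_id=18: ✗
net_min = MIN(33) = 33
—
[age_days_avg: age_days < 26 OR reopens >= 0]
ticket_id=9: ✓ → 19
ticket_id=10: ✓ → 8
ticket_id=11: ✓ → 54
ticket_id=12: ✓ → 95
ticket_id=13: ✓ → 87
ticket_id=14: ✓ → 58
ticket_id=15: ✓ → 33
ticket_id=16: ✓ → 49
ticket_id=17: ✓ → 72
ticket_id=18: ✓ → 29
age_days_avg = (19 + 8 + 54 + 95 + 87 + 58 + 33 + 49 + 72 + 29) / 10 = 50.4

net_min=33, age_days_avg=50.4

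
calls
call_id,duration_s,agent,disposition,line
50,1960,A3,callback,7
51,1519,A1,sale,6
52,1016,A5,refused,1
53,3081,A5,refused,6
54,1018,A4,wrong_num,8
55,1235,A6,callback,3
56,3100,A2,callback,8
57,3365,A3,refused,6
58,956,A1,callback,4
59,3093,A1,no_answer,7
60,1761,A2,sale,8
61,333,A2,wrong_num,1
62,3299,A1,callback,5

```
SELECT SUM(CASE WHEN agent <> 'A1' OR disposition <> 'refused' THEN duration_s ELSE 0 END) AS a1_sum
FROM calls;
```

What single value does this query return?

25736

call_id=50: ✓ → 1960
call_id=51: ✓ → 1519
call_id=52: ✓ → 1016
call_id=53: ✓ → 3081
call_id=54: ✓ → 1018
call_id=55: ✓ → 1235
call_id=56: ✓ → 3100
call_id=57: ✓ → 3365
call_id=58: ✓ → 956
call_id=59: ✓ → 3093
call_id=60: ✓ → 1761
call_id=61: ✓ → 333
call_id=62: ✓ → 3299
a1_sum = 1960 + 1519 + 1016 + 3081 + 1018 + 1235 + 3100 + 3365 + 956 + 3093 + 1761 + 333 + 3299 = 25736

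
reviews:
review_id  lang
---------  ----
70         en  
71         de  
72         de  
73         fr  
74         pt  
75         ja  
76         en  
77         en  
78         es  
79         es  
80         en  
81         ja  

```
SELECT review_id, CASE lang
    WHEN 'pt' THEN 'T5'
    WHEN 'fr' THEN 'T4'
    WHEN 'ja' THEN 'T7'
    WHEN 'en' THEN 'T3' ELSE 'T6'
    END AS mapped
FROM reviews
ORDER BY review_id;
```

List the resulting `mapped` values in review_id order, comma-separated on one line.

review_id=70: lang='en' → T3
review_id=71: ELSE → T6
review_id=72: ELSE → T6
review_id=73: lang='fr' → T4
review_id=74: lang='pt' → T5
review_id=75: lang='ja' → T7
review_id=76: lang='en' → T3
review_id=77: lang='en' → T3
review_id=78: ELSE → T6
review_id=79: ELSE → T6
review_id=80: lang='en' → T3
review_id=81: lang='ja' → T7

T3, T6, T6, T4, T5, T7, T3, T3, T6, T6, T3, T7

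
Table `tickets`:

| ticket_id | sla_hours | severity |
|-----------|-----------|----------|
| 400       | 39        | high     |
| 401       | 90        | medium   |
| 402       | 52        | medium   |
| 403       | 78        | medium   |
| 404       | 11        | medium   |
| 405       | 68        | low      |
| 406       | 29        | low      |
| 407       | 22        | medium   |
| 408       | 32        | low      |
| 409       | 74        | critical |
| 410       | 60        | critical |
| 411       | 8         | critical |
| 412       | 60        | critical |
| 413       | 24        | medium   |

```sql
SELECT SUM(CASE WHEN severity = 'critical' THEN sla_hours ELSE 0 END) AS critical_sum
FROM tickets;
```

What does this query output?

202

ticket_id=400: ✗
ticket_id=401: ✗
ticket_id=402: ✗
ticket_id=403: ✗
ticket_id=404: ✗
ticket_id=405: ✗
ticket_id=406: ✗
ticket_id=407: ✗
ticket_id=408: ✗
ticket_id=409: ✓ → 74
ticket_id=410: ✓ → 60
ticket_id=411: ✓ → 8
ticket_id=412: ✓ → 60
ticket_id=413: ✗
critical_sum = 74 + 60 + 8 + 60 = 202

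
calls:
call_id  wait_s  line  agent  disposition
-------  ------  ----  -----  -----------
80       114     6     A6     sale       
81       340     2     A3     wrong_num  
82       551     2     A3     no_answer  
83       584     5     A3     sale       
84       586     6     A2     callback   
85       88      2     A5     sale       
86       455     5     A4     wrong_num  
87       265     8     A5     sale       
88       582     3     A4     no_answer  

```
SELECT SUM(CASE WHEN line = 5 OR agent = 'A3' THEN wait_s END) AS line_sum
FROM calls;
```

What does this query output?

call_id=80: ✗
call_id=81: ✓ → 340
call_id=82: ✓ → 551
call_id=83: ✓ → 584
call_id=84: ✗
call_id=85: ✗
call_id=86: ✓ → 455
call_id=87: ✗
call_id=88: ✗
line_sum = 340 + 551 + 584 + 455 = 1930

1930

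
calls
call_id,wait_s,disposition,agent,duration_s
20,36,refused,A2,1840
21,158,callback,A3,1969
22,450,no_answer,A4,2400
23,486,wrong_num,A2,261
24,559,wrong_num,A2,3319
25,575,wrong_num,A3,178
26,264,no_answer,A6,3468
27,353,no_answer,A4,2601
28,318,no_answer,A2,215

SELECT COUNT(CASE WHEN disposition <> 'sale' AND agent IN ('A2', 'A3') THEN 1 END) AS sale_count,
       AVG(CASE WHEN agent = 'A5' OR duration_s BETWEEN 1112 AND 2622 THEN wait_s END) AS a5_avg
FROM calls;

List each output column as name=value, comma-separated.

sale_count=6, a5_avg=249.25

[sale_count: disposition <> 'sale' AND agent IN ('A2', 'A3')]
call_id=20: ✓ → 1
call_id=21: ✓ → 1
call_id=22: ✗
call_id=23: ✓ → 1
call_id=24: ✓ → 1
call_id=25: ✓ → 1
call_id=26: ✗
call_id=27: ✗
call_id=28: ✓ → 1
sale_count = COUNT(1, 1, 1, 1, 1, 1) = 6
—
[a5_avg: agent = 'A5' OR duration_s BETWEEN 1112 AND 2622]
call_id=20: ✓ → 36
call_id=21: ✓ → 158
call_id=22: ✓ → 450
call_id=23: ✗
call_id=24: ✗
call_id=25: ✗
call_id=26: ✗
call_id=27: ✓ → 353
call_id=28: ✗
a5_avg = (36 + 158 + 450 + 353) / 4 = 249.25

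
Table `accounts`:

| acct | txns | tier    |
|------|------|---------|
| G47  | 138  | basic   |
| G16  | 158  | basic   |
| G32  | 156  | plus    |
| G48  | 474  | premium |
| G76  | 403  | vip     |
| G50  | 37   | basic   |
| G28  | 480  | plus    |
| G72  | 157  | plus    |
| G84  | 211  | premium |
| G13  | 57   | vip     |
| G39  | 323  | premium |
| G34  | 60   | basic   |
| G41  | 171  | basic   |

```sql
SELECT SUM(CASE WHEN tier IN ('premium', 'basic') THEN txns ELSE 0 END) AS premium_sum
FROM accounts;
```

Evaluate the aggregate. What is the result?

acct=G47: ✓ → 138
acct=G16: ✓ → 158
acct=G32: ✗
acct=G48: ✓ → 474
acct=G76: ✗
acct=G50: ✓ → 37
acct=G28: ✗
acct=G72: ✗
acct=G84: ✓ → 211
acct=G13: ✗
acct=G39: ✓ → 323
acct=G34: ✓ → 60
acct=G41: ✓ → 171
premium_sum = 138 + 158 + 474 + 37 + 211 + 323 + 60 + 171 = 1572

1572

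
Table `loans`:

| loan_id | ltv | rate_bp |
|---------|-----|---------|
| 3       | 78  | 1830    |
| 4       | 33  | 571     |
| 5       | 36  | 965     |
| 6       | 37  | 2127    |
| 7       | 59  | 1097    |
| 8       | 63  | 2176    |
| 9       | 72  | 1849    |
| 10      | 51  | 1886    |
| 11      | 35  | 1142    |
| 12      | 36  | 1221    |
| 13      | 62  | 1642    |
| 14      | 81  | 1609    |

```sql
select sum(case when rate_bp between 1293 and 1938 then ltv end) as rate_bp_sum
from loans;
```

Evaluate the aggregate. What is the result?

loan_id=3: ✓ → 78
loan_id=4: ✗
loan_id=5: ✗
loan_id=6: ✗
loan_id=7: ✗
loan_id=8: ✗
loan_id=9: ✓ → 72
loan_id=10: ✓ → 51
loan_id=11: ✗
loan_id=12: ✗
loan_id=13: ✓ → 62
loan_id=14: ✓ → 81
rate_bp_sum = 78 + 72 + 51 + 62 + 81 = 344

344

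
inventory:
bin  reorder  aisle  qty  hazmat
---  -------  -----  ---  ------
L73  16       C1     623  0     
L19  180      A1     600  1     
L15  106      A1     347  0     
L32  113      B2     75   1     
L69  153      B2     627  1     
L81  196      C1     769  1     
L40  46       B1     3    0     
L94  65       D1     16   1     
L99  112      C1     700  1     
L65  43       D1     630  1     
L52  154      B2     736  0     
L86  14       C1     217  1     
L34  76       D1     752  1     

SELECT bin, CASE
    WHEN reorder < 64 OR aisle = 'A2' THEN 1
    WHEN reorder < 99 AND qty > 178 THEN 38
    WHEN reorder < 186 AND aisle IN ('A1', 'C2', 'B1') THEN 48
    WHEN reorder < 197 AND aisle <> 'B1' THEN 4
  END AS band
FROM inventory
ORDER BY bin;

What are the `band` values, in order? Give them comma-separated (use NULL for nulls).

48, 48, 4, 38, 1, 4, 1, 4, 1, 4, 1, 4, 4

bin=L15: reorder < 186 AND aisle IN ('A1', 'C2', 'B1') → 48
bin=L19: reorder < 186 AND aisle IN ('A1', 'C2', 'B1') → 48
bin=L32: reorder < 197 AND aisle <> 'B1' → 4
bin=L34: reorder < 99 AND qty > 178 → 38
bin=L40: reorder < 64 OR aisle = 'A2' → 1
bin=L52: reorder < 197 AND aisle <> 'B1' → 4
bin=L65: reorder < 64 OR aisle = 'A2' → 1
bin=L69: reorder < 197 AND aisle <> 'B1' → 4
bin=L73: reorder < 64 OR aisle = 'A2' → 1
bin=L81: reorder < 197 AND aisle <> 'B1' → 4
bin=L86: reorder < 64 OR aisle = 'A2' → 1
bin=L94: reorder < 197 AND aisle <> 'B1' → 4
bin=L99: reorder < 197 AND aisle <> 'B1' → 4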